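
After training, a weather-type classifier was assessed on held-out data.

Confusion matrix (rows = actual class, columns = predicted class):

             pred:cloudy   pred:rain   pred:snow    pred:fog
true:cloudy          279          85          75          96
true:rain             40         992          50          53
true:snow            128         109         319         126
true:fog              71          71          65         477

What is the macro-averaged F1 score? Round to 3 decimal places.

0.640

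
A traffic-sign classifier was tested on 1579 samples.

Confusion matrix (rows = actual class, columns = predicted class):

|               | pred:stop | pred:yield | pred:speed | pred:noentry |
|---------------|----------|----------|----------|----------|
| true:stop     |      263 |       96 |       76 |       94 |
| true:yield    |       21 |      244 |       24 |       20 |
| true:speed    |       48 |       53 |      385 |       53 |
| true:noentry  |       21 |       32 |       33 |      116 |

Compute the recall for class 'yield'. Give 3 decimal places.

0.790

Take TP from the diagonal, FP from the rest of the 'yield' prediction marginal, FN from the rest of the 'yield' actual marginal.
recall = TP/(TP+FN).
yield: TP=244, FN=21+24+20=65 → 244/309 = 0.7896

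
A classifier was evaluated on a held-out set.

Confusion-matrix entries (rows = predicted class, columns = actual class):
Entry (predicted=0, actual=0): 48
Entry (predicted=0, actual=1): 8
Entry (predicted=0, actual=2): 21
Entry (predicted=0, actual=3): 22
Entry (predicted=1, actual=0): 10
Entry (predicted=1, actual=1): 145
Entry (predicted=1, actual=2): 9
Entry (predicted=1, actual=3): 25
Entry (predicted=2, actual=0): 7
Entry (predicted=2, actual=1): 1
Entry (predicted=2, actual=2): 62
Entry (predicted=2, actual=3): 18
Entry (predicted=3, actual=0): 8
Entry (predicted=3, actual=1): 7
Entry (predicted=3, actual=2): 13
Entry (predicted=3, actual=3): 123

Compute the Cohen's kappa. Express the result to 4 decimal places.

0.6121

Observed agreement pₒ = trace/N = 378/527 = 0.71727
Expected agreement pₑ = Σ (rowᵢ·colᵢ)/N² = (73·99 + 161·189 + 105·88 + 188·151)/527² = 0.27107
κ = (pₒ − pₑ)/(1 − pₑ) = (0.71727 − 0.27107)/(1 − 0.27107) = 0.6121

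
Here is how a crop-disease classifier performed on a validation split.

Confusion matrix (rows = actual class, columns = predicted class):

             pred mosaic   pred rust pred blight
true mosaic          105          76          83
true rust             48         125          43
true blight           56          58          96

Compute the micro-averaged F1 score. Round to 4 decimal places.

0.4725

Micro-averaging pools counts across classes: ΣTP=326, ΣFP=364, ΣFN=364.
Micro-F1 score = 2·TP/(2·TP+FP+FN) on pooled counts = 0.4725 (equals overall accuracy in single-label multiclass).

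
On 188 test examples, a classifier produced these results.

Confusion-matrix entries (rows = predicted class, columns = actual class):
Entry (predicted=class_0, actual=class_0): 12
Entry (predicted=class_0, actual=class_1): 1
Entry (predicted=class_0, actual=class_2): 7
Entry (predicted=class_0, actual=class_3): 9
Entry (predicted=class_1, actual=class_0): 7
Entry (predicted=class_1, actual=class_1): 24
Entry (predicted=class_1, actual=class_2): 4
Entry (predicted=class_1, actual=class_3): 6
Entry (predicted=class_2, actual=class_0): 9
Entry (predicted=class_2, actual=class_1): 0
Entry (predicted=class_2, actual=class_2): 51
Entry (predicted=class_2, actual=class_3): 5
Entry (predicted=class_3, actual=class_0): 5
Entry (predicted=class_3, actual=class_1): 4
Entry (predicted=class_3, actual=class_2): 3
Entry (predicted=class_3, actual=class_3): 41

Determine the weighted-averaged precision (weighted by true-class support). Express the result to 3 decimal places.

0.685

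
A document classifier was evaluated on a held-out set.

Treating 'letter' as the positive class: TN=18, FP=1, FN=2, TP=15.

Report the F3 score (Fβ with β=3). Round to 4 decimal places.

Fβ = (1+β²)·TP / ((1+β²)·TP + β²·FN + FP), with β²=9
= 10·15 / (10·15 + 9·2 + 1) = 0.8876

0.8876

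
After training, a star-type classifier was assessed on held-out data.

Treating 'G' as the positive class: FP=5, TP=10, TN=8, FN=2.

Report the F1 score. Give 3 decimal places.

Precision = TP/(TP+FP) = 10/15 = 0.6667
Recall = TP/(TP+FN) = 10/12 = 0.8333
F1 = 2·TP/(2·TP+FP+FN) = 20/27 = 0.741

0.741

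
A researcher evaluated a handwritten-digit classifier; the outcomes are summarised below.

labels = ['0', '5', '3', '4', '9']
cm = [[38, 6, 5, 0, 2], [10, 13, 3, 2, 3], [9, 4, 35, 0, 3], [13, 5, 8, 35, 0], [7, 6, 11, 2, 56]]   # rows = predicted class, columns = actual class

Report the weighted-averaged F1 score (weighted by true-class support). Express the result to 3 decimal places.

0.631

Per-class F1 score (2·TP/(2·TP+FP+FN)):
  0: TP=38, FP=6+5+0+2=13, FN=10+9+13+7=39 → 76/128 = 0.5938
  5: TP=13, FP=10+3+2+3=18, FN=6+4+5+6=21 → 26/65 = 0.4000
  3: TP=35, FP=9+4+0+3=16, FN=5+3+8+11=27 → 70/113 = 0.6195
  4: TP=35, FP=13+5+8+0=26, FN=0+2+0+2=4 → 70/100 = 0.7000
  9: TP=56, FP=7+6+11+2=26, FN=2+3+3+0=8 → 112/146 = 0.7671
Weighted-F1 score = Σ (supportᵢ/N)·F1 scoreᵢ with N=276: (77/276)·0.5938 + (34/276)·0.4000 + (62/276)·0.6195 + (39/276)·0.7000 + (64/276)·0.7671 = 0.631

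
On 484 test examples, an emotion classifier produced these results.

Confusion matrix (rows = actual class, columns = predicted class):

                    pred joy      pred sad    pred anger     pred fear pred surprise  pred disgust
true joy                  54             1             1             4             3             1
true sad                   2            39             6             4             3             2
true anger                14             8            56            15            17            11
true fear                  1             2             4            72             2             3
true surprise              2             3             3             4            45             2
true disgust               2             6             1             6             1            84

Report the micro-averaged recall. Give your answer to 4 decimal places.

0.7231

Micro-averaging pools counts across classes: ΣTP=350, ΣFP=134, ΣFN=134.
Micro-recall = TP/(TP+FN) on pooled counts = 0.7231 (equals overall accuracy in single-label multiclass).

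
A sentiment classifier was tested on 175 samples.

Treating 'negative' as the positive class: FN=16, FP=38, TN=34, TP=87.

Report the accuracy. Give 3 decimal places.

Accuracy = (TP+TN)/N = (87+34)/175 = 0.691

0.691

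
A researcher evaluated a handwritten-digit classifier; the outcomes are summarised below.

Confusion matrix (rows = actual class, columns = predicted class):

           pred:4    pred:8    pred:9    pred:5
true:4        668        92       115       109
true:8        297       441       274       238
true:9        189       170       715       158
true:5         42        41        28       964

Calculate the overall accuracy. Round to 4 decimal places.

0.6140

Accuracy = trace / total = (668+441+715+964=2788) / 4541 = 2788/4541 = 0.6140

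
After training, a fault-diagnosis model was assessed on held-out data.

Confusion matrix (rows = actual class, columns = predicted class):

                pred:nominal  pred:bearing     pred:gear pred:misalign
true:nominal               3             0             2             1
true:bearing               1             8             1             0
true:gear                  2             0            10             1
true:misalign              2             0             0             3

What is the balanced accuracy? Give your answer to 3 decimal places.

Balanced accuracy = mean of per-class recall.
  nominal: recall = 3/6 = 0.5000
  bearing: recall = 8/10 = 0.8000
  gear: recall = 10/13 = 0.7692
  misalign: recall = 3/5 = 0.6000
Mean = (0.5000 + 0.8000 + 0.7692 + 0.6000) / 4 = 0.667

0.667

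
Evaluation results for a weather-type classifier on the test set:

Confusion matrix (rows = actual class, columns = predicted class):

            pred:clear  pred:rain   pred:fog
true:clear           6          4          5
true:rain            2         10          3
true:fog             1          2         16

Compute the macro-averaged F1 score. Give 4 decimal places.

0.6298

Per-class F1 score (2·TP/(2·TP+FP+FN)):
  clear: TP=6, FP=2+1=3, FN=4+5=9 → 12/24 = 0.50000
  rain: TP=10, FP=4+2=6, FN=2+3=5 → 20/31 = 0.64516
  fog: TP=16, FP=5+3=8, FN=1+2=3 → 32/43 = 0.74419
Macro-F1 score = mean = (0.50000 + 0.64516 + 0.74419) / 3 = 0.6298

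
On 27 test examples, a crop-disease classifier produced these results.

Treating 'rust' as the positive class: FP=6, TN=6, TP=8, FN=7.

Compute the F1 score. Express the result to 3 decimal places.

0.552

Precision = TP/(TP+FP) = 8/14 = 0.5714
Recall = TP/(TP+FN) = 8/15 = 0.5333
F1 = 2·TP/(2·TP+FP+FN) = 16/29 = 0.552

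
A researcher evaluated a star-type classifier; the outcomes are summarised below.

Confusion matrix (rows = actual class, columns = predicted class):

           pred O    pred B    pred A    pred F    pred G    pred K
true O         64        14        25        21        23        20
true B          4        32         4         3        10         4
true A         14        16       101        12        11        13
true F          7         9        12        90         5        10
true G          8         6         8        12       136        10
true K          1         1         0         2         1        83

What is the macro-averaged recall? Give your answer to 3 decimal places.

Per-class recall (TP/(TP+FN)):
  O: TP=64, FN=14+25+21+23+20=103 → 64/167 = 0.3832
  B: TP=32, FN=4+4+3+10+4=25 → 32/57 = 0.5614
  A: TP=101, FN=14+16+12+11+13=66 → 101/167 = 0.6048
  F: TP=90, FN=7+9+12+5+10=43 → 90/133 = 0.6767
  G: TP=136, FN=8+6+8+12+10=44 → 136/180 = 0.7556
  K: TP=83, FN=1+1+0+2+1=5 → 83/88 = 0.9432
Macro-recall = mean = (0.3832 + 0.5614 + 0.6048 + 0.6767 + 0.7556 + 0.9432) / 6 = 0.654

0.654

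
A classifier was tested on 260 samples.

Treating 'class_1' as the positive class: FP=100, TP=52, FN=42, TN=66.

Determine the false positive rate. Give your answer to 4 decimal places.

FPR = FP/(FP+TN) = 100/(100+66) = 0.6024

0.6024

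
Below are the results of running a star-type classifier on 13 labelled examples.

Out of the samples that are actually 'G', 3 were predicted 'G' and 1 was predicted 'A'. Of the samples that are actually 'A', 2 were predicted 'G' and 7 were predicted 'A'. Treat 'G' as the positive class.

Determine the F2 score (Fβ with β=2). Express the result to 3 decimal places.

0.714

Fβ = (1+β²)·TP / ((1+β²)·TP + β²·FN + FP), with β²=4
= 5·3 / (5·3 + 4·1 + 2) = 0.714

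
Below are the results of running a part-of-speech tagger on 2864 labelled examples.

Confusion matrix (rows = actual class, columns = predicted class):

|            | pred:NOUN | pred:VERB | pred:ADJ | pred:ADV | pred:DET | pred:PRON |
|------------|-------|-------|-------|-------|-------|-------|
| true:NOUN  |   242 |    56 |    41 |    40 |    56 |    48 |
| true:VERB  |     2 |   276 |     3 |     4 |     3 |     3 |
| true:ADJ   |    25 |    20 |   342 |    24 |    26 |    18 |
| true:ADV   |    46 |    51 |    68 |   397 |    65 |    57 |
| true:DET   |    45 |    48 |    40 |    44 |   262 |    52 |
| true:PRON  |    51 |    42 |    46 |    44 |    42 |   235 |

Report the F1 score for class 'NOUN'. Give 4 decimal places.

0.5414

Take TP from the diagonal, FP from the rest of the 'NOUN' prediction marginal, FN from the rest of the 'NOUN' actual marginal.
F1 score = 2·TP/(2·TP+FP+FN).
NOUN: TP=242, FP=2+25+46+45+51=169, FN=56+41+40+56+48=241 → 484/894 = 0.54139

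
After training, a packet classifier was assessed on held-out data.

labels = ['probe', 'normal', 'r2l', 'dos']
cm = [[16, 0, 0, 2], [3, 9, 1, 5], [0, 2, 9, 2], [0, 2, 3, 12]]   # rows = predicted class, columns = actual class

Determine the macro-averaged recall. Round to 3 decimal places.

0.700

Per-class recall (TP/(TP+FN)):
  probe: TP=16, FN=3+0+0=3 → 16/19 = 0.8421
  normal: TP=9, FN=0+2+2=4 → 9/13 = 0.6923
  r2l: TP=9, FN=0+1+3=4 → 9/13 = 0.6923
  dos: TP=12, FN=2+5+2=9 → 12/21 = 0.5714
Macro-recall = mean = (0.8421 + 0.6923 + 0.6923 + 0.5714) / 4 = 0.700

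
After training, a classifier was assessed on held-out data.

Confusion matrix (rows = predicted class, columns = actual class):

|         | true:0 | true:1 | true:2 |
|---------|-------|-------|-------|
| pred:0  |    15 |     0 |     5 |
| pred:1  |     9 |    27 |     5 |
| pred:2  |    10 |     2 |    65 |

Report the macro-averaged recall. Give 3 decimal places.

0.746

Per-class recall (TP/(TP+FN)):
  0: TP=15, FN=9+10=19 → 15/34 = 0.4412
  1: TP=27, FN=0+2=2 → 27/29 = 0.9310
  2: TP=65, FN=5+5=10 → 65/75 = 0.8667
Macro-recall = mean = (0.4412 + 0.9310 + 0.8667) / 3 = 0.746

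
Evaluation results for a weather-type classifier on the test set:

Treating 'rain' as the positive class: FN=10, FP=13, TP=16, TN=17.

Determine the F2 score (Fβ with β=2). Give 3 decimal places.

0.602

Fβ = (1+β²)·TP / ((1+β²)·TP + β²·FN + FP), with β²=4
= 5·16 / (5·16 + 4·10 + 13) = 0.602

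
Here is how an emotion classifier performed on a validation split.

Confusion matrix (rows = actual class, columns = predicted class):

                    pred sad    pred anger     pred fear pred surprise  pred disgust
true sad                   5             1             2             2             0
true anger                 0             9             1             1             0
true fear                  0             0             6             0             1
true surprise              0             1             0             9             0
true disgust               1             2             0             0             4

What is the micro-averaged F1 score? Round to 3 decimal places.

0.733

Micro-averaging pools counts across classes: ΣTP=33, ΣFP=12, ΣFN=12.
Micro-F1 score = 2·TP/(2·TP+FP+FN) on pooled counts = 0.733 (equals overall accuracy in single-label multiclass).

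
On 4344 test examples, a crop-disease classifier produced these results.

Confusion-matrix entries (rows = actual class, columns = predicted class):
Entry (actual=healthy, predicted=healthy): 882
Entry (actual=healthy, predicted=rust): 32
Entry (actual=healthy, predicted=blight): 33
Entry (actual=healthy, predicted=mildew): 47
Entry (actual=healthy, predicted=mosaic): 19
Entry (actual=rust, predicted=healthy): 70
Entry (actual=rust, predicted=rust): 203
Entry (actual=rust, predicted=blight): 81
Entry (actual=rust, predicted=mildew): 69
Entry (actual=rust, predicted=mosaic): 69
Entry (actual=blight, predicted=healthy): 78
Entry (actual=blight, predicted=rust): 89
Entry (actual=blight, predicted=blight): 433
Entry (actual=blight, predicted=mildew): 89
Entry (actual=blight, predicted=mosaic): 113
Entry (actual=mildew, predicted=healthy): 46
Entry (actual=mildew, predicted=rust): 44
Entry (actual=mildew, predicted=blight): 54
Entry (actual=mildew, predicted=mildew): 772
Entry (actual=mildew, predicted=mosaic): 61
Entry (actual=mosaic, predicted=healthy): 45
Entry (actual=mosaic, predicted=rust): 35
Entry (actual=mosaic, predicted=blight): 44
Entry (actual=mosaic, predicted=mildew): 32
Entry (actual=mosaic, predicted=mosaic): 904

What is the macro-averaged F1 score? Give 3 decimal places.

0.694

Per-class F1 score (2·TP/(2·TP+FP+FN)):
  healthy: TP=882, FP=70+78+46+45=239, FN=32+33+47+19=131 → 1764/2134 = 0.8266
  rust: TP=203, FP=32+89+44+35=200, FN=70+81+69+69=289 → 406/895 = 0.4536
  blight: TP=433, FP=33+81+54+44=212, FN=78+89+89+113=369 → 866/1447 = 0.5985
  mildew: TP=772, FP=47+69+89+32=237, FN=46+44+54+61=205 → 1544/1986 = 0.7774
  mosaic: TP=904, FP=19+69+113+61=262, FN=45+35+44+32=156 → 1808/2226 = 0.8122
Macro-F1 score = mean = (0.8266 + 0.4536 + 0.5985 + 0.7774 + 0.8122) / 5 = 0.694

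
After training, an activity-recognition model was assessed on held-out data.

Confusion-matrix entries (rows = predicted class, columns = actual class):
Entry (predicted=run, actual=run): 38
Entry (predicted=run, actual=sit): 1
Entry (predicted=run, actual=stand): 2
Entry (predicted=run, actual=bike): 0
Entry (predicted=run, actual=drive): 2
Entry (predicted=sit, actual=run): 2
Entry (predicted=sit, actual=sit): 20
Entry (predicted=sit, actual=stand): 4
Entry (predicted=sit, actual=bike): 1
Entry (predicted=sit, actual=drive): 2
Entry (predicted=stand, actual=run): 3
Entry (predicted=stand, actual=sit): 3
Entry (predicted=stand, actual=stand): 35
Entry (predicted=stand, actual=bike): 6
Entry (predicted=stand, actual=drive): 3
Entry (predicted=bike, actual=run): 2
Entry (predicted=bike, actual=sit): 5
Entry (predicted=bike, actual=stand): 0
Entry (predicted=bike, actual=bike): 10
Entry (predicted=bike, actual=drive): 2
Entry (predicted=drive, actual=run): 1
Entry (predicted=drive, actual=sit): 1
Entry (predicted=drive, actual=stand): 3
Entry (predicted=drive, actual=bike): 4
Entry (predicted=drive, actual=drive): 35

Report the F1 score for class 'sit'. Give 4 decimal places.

0.6780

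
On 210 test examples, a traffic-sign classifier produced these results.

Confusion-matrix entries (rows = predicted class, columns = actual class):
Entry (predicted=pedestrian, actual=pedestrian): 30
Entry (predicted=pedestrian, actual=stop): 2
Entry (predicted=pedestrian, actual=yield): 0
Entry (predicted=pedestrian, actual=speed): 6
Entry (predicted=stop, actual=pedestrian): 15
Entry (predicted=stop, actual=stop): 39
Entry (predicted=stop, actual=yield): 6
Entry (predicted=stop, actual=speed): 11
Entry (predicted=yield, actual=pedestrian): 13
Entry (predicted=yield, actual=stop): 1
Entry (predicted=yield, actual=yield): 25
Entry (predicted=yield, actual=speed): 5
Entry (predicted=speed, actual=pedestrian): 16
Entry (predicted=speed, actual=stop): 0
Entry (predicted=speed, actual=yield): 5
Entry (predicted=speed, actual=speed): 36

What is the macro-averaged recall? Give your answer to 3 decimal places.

0.662

Per-class recall (TP/(TP+FN)):
  pedestrian: TP=30, FN=15+13+16=44 → 30/74 = 0.4054
  stop: TP=39, FN=2+1+0=3 → 39/42 = 0.9286
  yield: TP=25, FN=0+6+5=11 → 25/36 = 0.6944
  speed: TP=36, FN=6+11+5=22 → 36/58 = 0.6207
Macro-recall = mean = (0.4054 + 0.9286 + 0.6944 + 0.6207) / 4 = 0.662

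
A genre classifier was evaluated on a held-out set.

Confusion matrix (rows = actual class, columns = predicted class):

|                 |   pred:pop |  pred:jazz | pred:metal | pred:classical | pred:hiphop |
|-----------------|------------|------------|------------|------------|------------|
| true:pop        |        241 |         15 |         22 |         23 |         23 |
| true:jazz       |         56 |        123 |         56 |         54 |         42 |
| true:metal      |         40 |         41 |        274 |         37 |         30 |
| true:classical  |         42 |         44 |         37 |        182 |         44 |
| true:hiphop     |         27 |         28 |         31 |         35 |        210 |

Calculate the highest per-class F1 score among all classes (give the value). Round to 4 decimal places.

0.6603

Per-class F1 score (2·TP/(2·TP+FP+FN)):
  pop: TP=241, FP=56+40+42+27=165, FN=15+22+23+23=83 → 482/730 = 0.66027
  jazz: TP=123, FP=15+41+44+28=128, FN=56+56+54+42=208 → 246/582 = 0.42268
  metal: TP=274, FP=22+56+37+31=146, FN=40+41+37+30=148 → 548/842 = 0.65083
  classical: TP=182, FP=23+54+37+35=149, FN=42+44+37+44=167 → 364/680 = 0.53529
  hiphop: TP=210, FP=23+42+30+44=139, FN=27+28+31+35=121 → 420/680 = 0.61765
Highest is class 'pop' with F1 score = 0.6603.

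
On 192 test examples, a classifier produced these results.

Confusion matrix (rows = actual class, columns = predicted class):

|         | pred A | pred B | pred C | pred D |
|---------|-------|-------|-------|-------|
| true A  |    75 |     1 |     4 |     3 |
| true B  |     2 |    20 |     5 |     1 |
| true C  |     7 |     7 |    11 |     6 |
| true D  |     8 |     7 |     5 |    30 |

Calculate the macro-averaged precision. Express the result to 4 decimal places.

0.6442

Per-class precision (TP/(TP+FP)):
  A: TP=75, FP=2+7+8=17 → 75/92 = 0.81522
  B: TP=20, FP=1+7+7=15 → 20/35 = 0.57143
  C: TP=11, FP=4+5+5=14 → 11/25 = 0.44000
  D: TP=30, FP=3+1+6=10 → 30/40 = 0.75000
Macro-precision = mean = (0.81522 + 0.57143 + 0.44000 + 0.75000) / 4 = 0.6442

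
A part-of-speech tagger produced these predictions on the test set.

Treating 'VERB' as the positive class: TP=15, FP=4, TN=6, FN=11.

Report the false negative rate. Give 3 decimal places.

FNR = FN/(FN+TP) = 11/(11+15) = 0.423

0.423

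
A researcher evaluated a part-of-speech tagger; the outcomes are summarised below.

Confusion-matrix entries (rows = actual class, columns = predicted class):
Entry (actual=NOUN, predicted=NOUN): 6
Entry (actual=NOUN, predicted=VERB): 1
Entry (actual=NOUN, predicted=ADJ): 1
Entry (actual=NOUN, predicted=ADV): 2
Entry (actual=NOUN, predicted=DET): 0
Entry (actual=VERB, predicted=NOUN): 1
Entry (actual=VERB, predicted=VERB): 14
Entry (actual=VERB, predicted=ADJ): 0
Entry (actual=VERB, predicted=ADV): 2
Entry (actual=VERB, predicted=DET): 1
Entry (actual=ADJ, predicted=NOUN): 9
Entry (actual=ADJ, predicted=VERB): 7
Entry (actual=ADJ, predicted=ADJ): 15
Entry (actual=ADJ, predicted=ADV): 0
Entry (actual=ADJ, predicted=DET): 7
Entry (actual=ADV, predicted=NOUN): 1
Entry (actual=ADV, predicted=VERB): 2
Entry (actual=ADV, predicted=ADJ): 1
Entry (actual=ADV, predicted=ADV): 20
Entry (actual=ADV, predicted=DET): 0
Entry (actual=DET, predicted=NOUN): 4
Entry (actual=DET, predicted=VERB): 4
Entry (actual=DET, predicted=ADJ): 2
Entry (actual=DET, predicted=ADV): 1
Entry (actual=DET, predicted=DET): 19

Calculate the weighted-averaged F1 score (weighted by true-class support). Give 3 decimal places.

Per-class F1 score (2·TP/(2·TP+FP+FN)):
  NOUN: TP=6, FP=1+9+1+4=15, FN=1+1+2+0=4 → 12/31 = 0.3871
  VERB: TP=14, FP=1+7+2+4=14, FN=1+0+2+1=4 → 28/46 = 0.6087
  ADJ: TP=15, FP=1+0+1+2=4, FN=9+7+0+7=23 → 30/57 = 0.5263
  ADV: TP=20, FP=2+2+0+1=5, FN=1+2+1+0=4 → 40/49 = 0.8163
  DET: TP=19, FP=0+1+7+0=8, FN=4+4+2+1=11 → 38/57 = 0.6667
Weighted-F1 score = Σ (supportᵢ/N)·F1 scoreᵢ with N=120: (10/120)·0.3871 + (18/120)·0.6087 + (38/120)·0.5263 + (24/120)·0.8163 + (30/120)·0.6667 = 0.620

0.620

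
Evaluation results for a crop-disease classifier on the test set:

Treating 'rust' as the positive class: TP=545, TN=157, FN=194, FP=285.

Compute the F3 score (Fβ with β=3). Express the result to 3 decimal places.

Fβ = (1+β²)·TP / ((1+β²)·TP + β²·FN + FP), with β²=9
= 10·545 / (10·545 + 9·194 + 285) = 0.729

0.729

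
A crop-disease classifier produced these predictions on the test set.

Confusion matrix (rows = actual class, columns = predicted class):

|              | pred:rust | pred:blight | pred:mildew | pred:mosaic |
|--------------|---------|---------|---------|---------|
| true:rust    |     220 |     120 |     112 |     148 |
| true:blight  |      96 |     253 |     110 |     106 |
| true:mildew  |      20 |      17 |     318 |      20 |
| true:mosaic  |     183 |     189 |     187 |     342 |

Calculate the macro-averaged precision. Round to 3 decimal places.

0.463

Per-class precision (TP/(TP+FP)):
  rust: TP=220, FP=96+20+183=299 → 220/519 = 0.4239
  blight: TP=253, FP=120+17+189=326 → 253/579 = 0.4370
  mildew: TP=318, FP=112+110+187=409 → 318/727 = 0.4374
  mosaic: TP=342, FP=148+106+20=274 → 342/616 = 0.5552
Macro-precision = mean = (0.4239 + 0.4370 + 0.4374 + 0.5552) / 4 = 0.463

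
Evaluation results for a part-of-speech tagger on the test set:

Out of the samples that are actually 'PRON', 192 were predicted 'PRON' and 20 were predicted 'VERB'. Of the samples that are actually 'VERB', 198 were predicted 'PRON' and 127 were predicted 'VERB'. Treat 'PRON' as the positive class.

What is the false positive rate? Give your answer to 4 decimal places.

FPR = FP/(FP+TN) = 198/(198+127) = 0.6092

0.6092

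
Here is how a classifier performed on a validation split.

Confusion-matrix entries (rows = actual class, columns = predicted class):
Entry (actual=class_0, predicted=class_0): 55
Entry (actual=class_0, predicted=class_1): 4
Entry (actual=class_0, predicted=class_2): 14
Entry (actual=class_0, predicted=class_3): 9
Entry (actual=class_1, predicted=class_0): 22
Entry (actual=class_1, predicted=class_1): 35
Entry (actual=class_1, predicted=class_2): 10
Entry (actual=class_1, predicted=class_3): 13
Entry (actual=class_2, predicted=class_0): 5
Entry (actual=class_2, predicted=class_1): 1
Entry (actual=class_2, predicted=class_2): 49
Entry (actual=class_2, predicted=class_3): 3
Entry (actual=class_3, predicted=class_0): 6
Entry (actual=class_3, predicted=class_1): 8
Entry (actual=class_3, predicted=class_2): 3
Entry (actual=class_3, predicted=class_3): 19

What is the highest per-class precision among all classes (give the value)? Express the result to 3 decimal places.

Per-class precision (TP/(TP+FP)):
  class_0: TP=55, FP=22+5+6=33 → 55/88 = 0.6250
  class_1: TP=35, FP=4+1+8=13 → 35/48 = 0.7292
  class_2: TP=49, FP=14+10+3=27 → 49/76 = 0.6447
  class_3: TP=19, FP=9+13+3=25 → 19/44 = 0.4318
Highest is class 'class_1' with precision = 0.729.

0.729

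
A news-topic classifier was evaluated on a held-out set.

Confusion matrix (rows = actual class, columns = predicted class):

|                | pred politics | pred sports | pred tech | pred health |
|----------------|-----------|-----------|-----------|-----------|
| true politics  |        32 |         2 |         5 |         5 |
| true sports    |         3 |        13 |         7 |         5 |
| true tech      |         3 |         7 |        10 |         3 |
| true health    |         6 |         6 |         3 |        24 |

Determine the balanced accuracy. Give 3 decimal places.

0.560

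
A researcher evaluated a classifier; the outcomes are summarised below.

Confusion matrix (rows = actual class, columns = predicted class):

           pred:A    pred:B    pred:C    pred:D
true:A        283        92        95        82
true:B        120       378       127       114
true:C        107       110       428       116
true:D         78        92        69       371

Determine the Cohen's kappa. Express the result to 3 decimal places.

0.396

Observed agreement pₒ = trace/N = 1460/2662 = 0.5485
Expected agreement pₑ = Σ (rowᵢ·colᵢ)/N² = (552·588 + 739·672 + 761·719 + 610·683)/2662² = 0.2519
κ = (pₒ − pₑ)/(1 − pₑ) = (0.5485 − 0.2519)/(1 − 0.2519) = 0.396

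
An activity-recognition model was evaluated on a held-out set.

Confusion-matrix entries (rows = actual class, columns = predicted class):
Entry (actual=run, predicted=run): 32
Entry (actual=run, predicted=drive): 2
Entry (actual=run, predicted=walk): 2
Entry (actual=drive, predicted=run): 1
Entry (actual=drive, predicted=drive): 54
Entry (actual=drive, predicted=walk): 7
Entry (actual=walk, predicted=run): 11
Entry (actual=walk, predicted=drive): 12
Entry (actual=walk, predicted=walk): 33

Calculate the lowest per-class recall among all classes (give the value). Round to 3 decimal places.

Per-class recall (TP/(TP+FN)):
  run: TP=32, FN=2+2=4 → 32/36 = 0.8889
  drive: TP=54, FN=1+7=8 → 54/62 = 0.8710
  walk: TP=33, FN=11+12=23 → 33/56 = 0.5893
Lowest is class 'walk' with recall = 0.589.

0.589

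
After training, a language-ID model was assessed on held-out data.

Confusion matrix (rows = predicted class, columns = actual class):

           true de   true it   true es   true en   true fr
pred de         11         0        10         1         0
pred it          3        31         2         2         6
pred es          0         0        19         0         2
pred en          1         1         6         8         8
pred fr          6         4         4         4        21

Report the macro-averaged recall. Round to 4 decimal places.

Per-class recall (TP/(TP+FN)):
  de: TP=11, FN=3+0+1+6=10 → 11/21 = 0.52381
  it: TP=31, FN=0+0+1+4=5 → 31/36 = 0.86111
  es: TP=19, FN=10+2+6+4=22 → 19/41 = 0.46341
  en: TP=8, FN=1+2+0+4=7 → 8/15 = 0.53333
  fr: TP=21, FN=0+6+2+8=16 → 21/37 = 0.56757
Macro-recall = mean = (0.52381 + 0.86111 + 0.46341 + 0.53333 + 0.56757) / 5 = 0.5898

0.5898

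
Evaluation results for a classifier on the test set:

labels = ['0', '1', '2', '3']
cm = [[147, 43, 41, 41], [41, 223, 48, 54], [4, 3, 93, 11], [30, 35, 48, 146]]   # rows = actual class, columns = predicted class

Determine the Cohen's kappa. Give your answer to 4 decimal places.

Observed agreement pₒ = trace/N = 609/1008 = 0.60417
Expected agreement pₑ = Σ (rowᵢ·colᵢ)/N² = (272·222 + 366·304 + 111·230 + 259·252)/1008² = 0.25830
κ = (pₒ − pₑ)/(1 − pₑ) = (0.60417 − 0.25830)/(1 − 0.25830) = 0.4663

0.4663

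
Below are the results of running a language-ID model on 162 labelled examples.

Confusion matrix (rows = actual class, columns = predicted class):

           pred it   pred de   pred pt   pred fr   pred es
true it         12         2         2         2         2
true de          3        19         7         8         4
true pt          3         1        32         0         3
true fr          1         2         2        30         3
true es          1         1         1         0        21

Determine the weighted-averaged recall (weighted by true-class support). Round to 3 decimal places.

0.704

Per-class recall (TP/(TP+FN)):
  it: TP=12, FN=2+2+2+2=8 → 12/20 = 0.6000
  de: TP=19, FN=3+7+8+4=22 → 19/41 = 0.4634
  pt: TP=32, FN=3+1+0+3=7 → 32/39 = 0.8205
  fr: TP=30, FN=1+2+2+3=8 → 30/38 = 0.7895
  es: TP=21, FN=1+1+1+0=3 → 21/24 = 0.8750
Weighted-recall = Σ (supportᵢ/N)·recallᵢ with N=162: (20/162)·0.6000 + (41/162)·0.4634 + (39/162)·0.8205 + (38/162)·0.7895 + (24/162)·0.8750 = 0.704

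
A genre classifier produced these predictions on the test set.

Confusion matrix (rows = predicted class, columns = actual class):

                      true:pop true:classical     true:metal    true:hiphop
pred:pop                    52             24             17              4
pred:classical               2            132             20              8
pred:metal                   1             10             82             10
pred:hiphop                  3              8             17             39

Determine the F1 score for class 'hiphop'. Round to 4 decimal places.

0.6094

One-vs-rest for 'hiphop': TP = diagonal; FP = other classes predicted 'hiphop'; FN = 'hiphop' predicted as other.
F1 score = 2·TP/(2·TP+FP+FN).
hiphop: TP=39, FP=3+8+17=28, FN=4+8+10=22 → 78/128 = 0.60938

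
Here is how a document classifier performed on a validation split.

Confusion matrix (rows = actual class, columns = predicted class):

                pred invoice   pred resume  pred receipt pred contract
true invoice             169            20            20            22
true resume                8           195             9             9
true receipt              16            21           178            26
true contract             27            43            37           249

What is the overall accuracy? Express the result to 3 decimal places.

0.754

Accuracy = trace / total = (169+195+178+249=791) / 1049 = 791/1049 = 0.754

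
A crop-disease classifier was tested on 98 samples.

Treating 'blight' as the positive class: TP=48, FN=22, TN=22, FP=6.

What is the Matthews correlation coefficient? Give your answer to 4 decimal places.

MCC = (TP·TN − FP·FN) / √((TP+FP)(TP+FN)(TN+FP)(TN+FN))
Numerator = 48·22 − 6·22 = 924
Denominator = √(54·70·28·44) = √4656960 = 2157.9991
MCC = 924 / 2157.9991 = 0.4282

0.4282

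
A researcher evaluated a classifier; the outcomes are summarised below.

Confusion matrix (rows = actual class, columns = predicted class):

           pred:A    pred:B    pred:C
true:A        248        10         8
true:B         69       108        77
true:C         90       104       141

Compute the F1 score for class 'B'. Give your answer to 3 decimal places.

One-vs-rest for 'B': TP = diagonal; FP = other classes predicted 'B'; FN = 'B' predicted as other.
F1 score = 2·TP/(2·TP+FP+FN).
B: TP=108, FP=10+104=114, FN=69+77=146 → 216/476 = 0.4538

0.454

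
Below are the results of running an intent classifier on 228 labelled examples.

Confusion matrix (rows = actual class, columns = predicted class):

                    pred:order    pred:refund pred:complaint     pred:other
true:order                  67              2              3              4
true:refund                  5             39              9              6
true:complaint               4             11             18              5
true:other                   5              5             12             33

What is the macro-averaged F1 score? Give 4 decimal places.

0.6542

Per-class F1 score (2·TP/(2·TP+FP+FN)):
  order: TP=67, FP=5+4+5=14, FN=2+3+4=9 → 134/157 = 0.85350
  refund: TP=39, FP=2+11+5=18, FN=5+9+6=20 → 78/116 = 0.67241
  complaint: TP=18, FP=3+9+12=24, FN=4+11+5=20 → 36/80 = 0.45000
  other: TP=33, FP=4+6+5=15, FN=5+5+12=22 → 66/103 = 0.64078
Macro-F1 score = mean = (0.85350 + 0.67241 + 0.45000 + 0.64078) / 4 = 0.6542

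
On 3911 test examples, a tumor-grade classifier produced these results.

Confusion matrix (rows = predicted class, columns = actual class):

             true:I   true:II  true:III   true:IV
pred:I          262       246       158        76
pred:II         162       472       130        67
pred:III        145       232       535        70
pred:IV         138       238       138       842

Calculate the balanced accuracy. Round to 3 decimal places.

0.531

Balanced accuracy = mean of per-class recall.
  I: recall = 262/707 = 0.3706
  II: recall = 472/1188 = 0.3973
  III: recall = 535/961 = 0.5567
  IV: recall = 842/1055 = 0.7981
Mean = (0.3706 + 0.3973 + 0.5567 + 0.7981) / 4 = 0.531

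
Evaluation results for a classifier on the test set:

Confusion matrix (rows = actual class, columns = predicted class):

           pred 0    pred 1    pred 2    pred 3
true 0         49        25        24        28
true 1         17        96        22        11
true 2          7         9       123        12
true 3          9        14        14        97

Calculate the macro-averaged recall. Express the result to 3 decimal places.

Per-class recall (TP/(TP+FN)):
  0: TP=49, FN=25+24+28=77 → 49/126 = 0.3889
  1: TP=96, FN=17+22+11=50 → 96/146 = 0.6575
  2: TP=123, FN=7+9+12=28 → 123/151 = 0.8146
  3: TP=97, FN=9+14+14=37 → 97/134 = 0.7239
Macro-recall = mean = (0.3889 + 0.6575 + 0.8146 + 0.7239) / 4 = 0.646

0.646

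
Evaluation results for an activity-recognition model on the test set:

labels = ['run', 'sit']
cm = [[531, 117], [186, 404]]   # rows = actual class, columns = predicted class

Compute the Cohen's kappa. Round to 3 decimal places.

0.507

Observed agreement pₒ = trace/N = 935/1238 = 0.7553
Expected agreement pₑ = Σ (rowᵢ·colᵢ)/N² = (648·717 + 590·521)/1238² = 0.5037
κ = (pₒ − pₑ)/(1 − pₑ) = (0.7553 − 0.5037)/(1 − 0.5037) = 0.507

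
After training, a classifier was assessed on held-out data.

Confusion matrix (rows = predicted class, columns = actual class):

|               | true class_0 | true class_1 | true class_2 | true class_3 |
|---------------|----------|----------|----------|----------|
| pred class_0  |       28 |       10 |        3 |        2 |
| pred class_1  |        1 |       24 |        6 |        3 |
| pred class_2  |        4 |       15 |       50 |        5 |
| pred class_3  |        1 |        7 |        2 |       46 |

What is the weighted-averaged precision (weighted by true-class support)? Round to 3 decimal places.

Per-class precision (TP/(TP+FP)):
  class_0: TP=28, FP=10+3+2=15 → 28/43 = 0.6512
  class_1: TP=24, FP=1+6+3=10 → 24/34 = 0.7059
  class_2: TP=50, FP=4+15+5=24 → 50/74 = 0.6757
  class_3: TP=46, FP=1+7+2=10 → 46/56 = 0.8214
Weighted-precision = Σ (supportᵢ/N)·precisionᵢ with N=207: (34/207)·0.6512 + (56/207)·0.7059 + (61/207)·0.6757 + (56/207)·0.8214 = 0.719

0.719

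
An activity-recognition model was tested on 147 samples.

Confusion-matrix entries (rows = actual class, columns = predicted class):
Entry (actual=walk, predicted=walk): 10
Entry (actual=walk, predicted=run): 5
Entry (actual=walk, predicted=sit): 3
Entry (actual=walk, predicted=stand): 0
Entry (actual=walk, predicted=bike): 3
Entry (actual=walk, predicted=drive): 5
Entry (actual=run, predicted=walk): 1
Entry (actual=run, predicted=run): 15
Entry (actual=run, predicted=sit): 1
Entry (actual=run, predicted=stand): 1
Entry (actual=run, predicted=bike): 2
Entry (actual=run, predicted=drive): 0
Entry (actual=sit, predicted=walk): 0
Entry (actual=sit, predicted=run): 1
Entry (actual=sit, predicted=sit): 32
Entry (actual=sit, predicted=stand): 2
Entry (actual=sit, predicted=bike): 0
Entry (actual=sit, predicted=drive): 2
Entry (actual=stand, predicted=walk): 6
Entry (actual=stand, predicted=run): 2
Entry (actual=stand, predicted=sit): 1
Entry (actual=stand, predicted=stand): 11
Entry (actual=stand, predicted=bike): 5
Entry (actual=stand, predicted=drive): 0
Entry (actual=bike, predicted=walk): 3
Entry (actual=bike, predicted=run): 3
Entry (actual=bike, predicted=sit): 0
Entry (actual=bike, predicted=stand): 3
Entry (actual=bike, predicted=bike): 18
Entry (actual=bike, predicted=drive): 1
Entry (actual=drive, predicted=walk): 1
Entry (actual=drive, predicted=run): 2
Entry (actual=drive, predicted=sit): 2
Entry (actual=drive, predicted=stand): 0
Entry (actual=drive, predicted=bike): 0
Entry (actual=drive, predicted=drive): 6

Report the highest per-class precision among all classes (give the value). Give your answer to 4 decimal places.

Per-class precision (TP/(TP+FP)):
  walk: TP=10, FP=1+0+6+3+1=11 → 10/21 = 0.47619
  run: TP=15, FP=5+1+2+3+2=13 → 15/28 = 0.53571
  sit: TP=32, FP=3+1+1+0+2=7 → 32/39 = 0.82051
  stand: TP=11, FP=0+1+2+3+0=6 → 11/17 = 0.64706
  bike: TP=18, FP=3+2+0+5+0=10 → 18/28 = 0.64286
  drive: TP=6, FP=5+0+2+0+1=8 → 6/14 = 0.42857
Highest is class 'sit' with precision = 0.8205.

0.8205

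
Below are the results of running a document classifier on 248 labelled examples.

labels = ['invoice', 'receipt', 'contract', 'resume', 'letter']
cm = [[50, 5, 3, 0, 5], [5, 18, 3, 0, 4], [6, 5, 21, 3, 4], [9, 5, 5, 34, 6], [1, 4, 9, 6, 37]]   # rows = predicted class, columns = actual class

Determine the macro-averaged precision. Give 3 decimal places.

Per-class precision (TP/(TP+FP)):
  invoice: TP=50, FP=5+3+0+5=13 → 50/63 = 0.7937
  receipt: TP=18, FP=5+3+0+4=12 → 18/30 = 0.6000
  contract: TP=21, FP=6+5+3+4=18 → 21/39 = 0.5385
  resume: TP=34, FP=9+5+5+6=25 → 34/59 = 0.5763
  letter: TP=37, FP=1+4+9+6=20 → 37/57 = 0.6491
Macro-precision = mean = (0.7937 + 0.6000 + 0.5385 + 0.5763 + 0.6491) / 5 = 0.632

0.632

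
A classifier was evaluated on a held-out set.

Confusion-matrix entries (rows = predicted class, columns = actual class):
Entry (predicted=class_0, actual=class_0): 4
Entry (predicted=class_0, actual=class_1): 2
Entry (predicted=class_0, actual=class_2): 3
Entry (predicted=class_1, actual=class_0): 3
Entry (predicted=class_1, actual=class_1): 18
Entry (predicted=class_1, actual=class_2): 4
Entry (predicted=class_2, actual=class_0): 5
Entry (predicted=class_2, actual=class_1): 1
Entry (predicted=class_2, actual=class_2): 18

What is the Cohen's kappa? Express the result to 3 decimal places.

0.510

Observed agreement pₒ = trace/N = 40/58 = 0.6897
Expected agreement pₑ = Σ (rowᵢ·colᵢ)/N² = (12·9 + 21·25 + 25·24)/58² = 0.3665
κ = (pₒ − pₑ)/(1 − pₑ) = (0.6897 − 0.3665)/(1 − 0.3665) = 0.510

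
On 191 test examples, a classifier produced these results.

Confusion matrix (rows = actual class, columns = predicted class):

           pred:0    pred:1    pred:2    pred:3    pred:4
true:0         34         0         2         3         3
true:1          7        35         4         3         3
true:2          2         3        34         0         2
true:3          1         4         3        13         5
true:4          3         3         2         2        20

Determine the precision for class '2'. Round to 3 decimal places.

Treat '2' as positive and all other classes as negative.
precision = TP/(TP+FP).
2: TP=34, FP=2+4+3+2=11 → 34/45 = 0.7556

0.756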